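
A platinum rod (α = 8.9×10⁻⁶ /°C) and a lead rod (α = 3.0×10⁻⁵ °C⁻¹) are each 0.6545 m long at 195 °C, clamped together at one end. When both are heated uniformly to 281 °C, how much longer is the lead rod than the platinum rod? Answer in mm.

ΔT = 86 K
platinum: ΔL = 8.9×10⁻⁶ × 0.6545 m × 86 = 5.0095×10⁻⁴ m = 0.50095 mm
lead: ΔL = 3.0×10⁻⁵ × 0.6545 m × 86 = 1.6886×10⁻³ m = 1.6886 mm
difference = 1.6886 − 0.50095 = 1.18765 mm

1.19 mm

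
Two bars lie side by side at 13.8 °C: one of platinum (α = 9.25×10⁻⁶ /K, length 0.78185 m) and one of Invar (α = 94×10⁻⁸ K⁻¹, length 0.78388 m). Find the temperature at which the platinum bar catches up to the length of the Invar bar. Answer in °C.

T = 326.3 °C

Equal length when α₁L₁ΔT − α₂L₂ΔT = L₂ − L₁ = 2.03×10⁻³ m
α₁L₁ = 7.2321125×10⁻⁶, α₂L₂ = 7.368472×10⁻⁷ → Δ(αL) = 6.4952653×10⁻⁶ m/K
ΔT = 2.03×10⁻³ / 6.4952653×10⁻⁶ = 312.535 K, so T = 13.8 + 312.535 = 326.335 °C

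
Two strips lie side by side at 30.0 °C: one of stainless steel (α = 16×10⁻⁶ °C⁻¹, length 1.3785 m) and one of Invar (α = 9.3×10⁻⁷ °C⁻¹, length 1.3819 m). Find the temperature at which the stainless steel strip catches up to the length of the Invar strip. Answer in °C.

T = 193.7 °C

Equal length when α₁L₁ΔT − α₂L₂ΔT = L₂ − L₁ = 3.40×10⁻³ m
α₁L₁ = 2.2056×10⁻⁵, α₂L₂ = 1.285167×10⁻⁶ → Δ(αL) = 2.0770833×10⁻⁵ m/K
ΔT = 3.40×10⁻³ / 2.0770833×10⁻⁵ = 163.691 K, so T = 30.0 + 163.691 = 193.691 °C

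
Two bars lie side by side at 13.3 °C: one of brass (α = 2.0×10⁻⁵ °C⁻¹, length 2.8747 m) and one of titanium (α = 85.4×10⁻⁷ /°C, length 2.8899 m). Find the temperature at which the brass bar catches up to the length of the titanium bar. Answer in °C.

T = 476.5 °C

Equal length when α₁L₁ΔT − α₂L₂ΔT = L₂ − L₁ = 1.52×10⁻² m
α₁L₁ = 5.7494×10⁻⁵, α₂L₂ = 2.4679746×10⁻⁵ → Δ(αL) = 3.2814254×10⁻⁵ m/K
ΔT = 1.52×10⁻² / 3.2814254×10⁻⁵ = 463.213 K, so T = 13.3 + 463.213 = 476.513 °C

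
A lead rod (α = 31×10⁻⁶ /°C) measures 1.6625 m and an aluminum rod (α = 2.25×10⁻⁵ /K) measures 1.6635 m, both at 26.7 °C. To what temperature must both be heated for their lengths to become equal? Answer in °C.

T = 97.58 °C

Equal length when α₁L₁ΔT − α₂L₂ΔT = L₂ − L₁ = 1.00×10⁻³ m
α₁L₁ = 5.15375×10⁻⁵, α₂L₂ = 3.742875×10⁻⁵ → Δ(αL) = 1.410875×10⁻⁵ m/K
ΔT = 1.00×10⁻³ / 1.410875×10⁻⁵ = 70.8780 K, so T = 26.7 + 70.8780 = 97.5780 °C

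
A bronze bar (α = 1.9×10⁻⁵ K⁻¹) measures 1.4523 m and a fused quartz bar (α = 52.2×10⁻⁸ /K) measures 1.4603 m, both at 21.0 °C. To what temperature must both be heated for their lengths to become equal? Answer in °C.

L₁(1 + α₁ΔT) = L₂(1 + α₂ΔT) ⇒ ΔT = (L₂ − L₁)/(α₁L₁ − α₂L₂)
L₂ − L₁ = 1.4603 − 1.4523 = 8.00×10⁻³ m
α₁L₁ − α₂L₂ = 1.9×10⁻⁵×1.4523 − 52.2×10⁻⁸×1.4603 = 2.68314234×10⁻⁵ m/K
ΔT = 8.00×10⁻³ / 2.68314234×10⁻⁵ = 298.158 K
T = 21.0 + 298.158 = 319.158 °C

T = 319.2 °C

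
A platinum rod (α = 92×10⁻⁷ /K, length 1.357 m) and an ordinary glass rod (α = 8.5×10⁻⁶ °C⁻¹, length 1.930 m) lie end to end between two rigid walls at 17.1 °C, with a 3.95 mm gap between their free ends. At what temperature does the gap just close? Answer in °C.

α₁L₁ = 1.24844×10⁻⁵ m/K, α₂L₂ = 1.6405×10⁻⁵ m/K → total 2.88894×10⁻⁵ m/K
ΔT = g/(α₁L₁+α₂L₂) = 3.95×10⁻³ / 2.88894×10⁻⁵ = 136.73 K
T = 17.1 + 136.73 = 153.83 °C

T = 154 °C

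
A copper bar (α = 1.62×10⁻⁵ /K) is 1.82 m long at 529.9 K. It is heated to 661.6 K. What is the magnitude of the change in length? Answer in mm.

ΔL = 3.88 mm

|ΔT| = |661.6 − 529.9| = 131.7 K
ΔL = αL₀ΔT = (1.62×10⁻⁵)(1.82)(131.7) = 3.88×10⁻³ m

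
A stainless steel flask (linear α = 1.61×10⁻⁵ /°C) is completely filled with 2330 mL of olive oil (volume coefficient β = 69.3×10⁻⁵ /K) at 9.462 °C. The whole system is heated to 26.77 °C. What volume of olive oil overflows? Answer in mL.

The flask also expands: β_container ≈ 3α = 4.83×10⁻⁵ /K
Net overflow = V₀(β_liq − 3α_cont)ΔT
β − 3α = 6.93×10⁻⁴ − 4.83×10⁻⁵ = 6.447×10⁻⁴ /K; ΔT = 17.308 K
ΔV = 2330 × 6.447×10⁻⁴ × 17.308 = 26.0 mL

26.0 mL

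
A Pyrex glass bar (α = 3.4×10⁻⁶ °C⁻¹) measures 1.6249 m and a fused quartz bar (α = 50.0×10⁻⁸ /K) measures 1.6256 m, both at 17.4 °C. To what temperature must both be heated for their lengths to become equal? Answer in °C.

T = 166.0 °C

Equal length when α₁L₁ΔT − α₂L₂ΔT = L₂ − L₁ = 7.00×10⁻⁴ m
α₁L₁ = 5.52466×10⁻⁶, α₂L₂ = 8.128×10⁻⁷ → Δ(αL) = 4.71186×10⁻⁶ m/K
ΔT = 7.00×10⁻⁴ / 4.71186×10⁻⁶ = 148.561 K, so T = 17.4 + 148.561 = 165.961 °C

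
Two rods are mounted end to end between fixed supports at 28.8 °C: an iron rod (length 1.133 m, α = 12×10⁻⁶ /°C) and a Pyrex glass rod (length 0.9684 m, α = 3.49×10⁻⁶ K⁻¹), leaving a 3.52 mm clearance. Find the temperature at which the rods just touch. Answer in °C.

T = 236 °C

α₁L₁ = 1.3596×10⁻⁵ m/K, α₂L₂ = 3.379716×10⁻⁶ m/K → total 1.6975716×10⁻⁵ m/K
ΔT = g/(α₁L₁+α₂L₂) = 3.52×10⁻³ / 1.6975716×10⁻⁵ = 207.36 K
T = 28.8 + 207.36 = 236.16 °C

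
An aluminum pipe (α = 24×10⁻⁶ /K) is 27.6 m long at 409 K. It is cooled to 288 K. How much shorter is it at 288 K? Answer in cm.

|ΔT| = |288 − 409| = 121 K
ΔL = αL₀ΔT = (24×10⁻⁶)(27.6)(121) = 8.02×10⁻² m

ΔL = 8.02 cm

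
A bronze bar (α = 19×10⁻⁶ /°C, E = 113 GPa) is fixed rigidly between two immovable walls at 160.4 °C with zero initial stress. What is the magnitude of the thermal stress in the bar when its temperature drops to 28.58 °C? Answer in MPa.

Fully constrained: the free strain ε = αΔT is blocked, so σ = Eε = EαΔT.
|ΔT| = 131.82 K
σ = 113×10⁹ × 19×10⁻⁶ × 131.82 = 2.83×10⁸ Pa

σ = 283 MPa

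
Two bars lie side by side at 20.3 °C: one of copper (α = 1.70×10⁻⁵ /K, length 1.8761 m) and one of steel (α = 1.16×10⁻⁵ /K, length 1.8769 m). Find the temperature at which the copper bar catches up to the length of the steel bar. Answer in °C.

T = 99.34 °C

Equal length when α₁L₁ΔT − α₂L₂ΔT = L₂ − L₁ = 8.00×10⁻⁴ m
α₁L₁ = 3.18937×10⁻⁵, α₂L₂ = 2.177204×10⁻⁵ → Δ(αL) = 1.012166×10⁻⁵ m/K
ΔT = 8.00×10⁻⁴ / 1.012166×10⁻⁵ = 79.0384 K, so T = 20.3 + 79.0384 = 99.3384 °C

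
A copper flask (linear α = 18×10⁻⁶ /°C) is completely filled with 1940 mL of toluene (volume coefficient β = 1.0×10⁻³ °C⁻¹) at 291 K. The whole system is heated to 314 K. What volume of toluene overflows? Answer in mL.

42.2 mL

The flask also expands: β_container ≈ 3α = 5.4×10⁻⁵ /K
Net overflow = V₀(β_liq − 3α_cont)ΔT
β − 3α = 1.00×10⁻³ − 5.4×10⁻⁵ = 9.46×10⁻⁴ /K; ΔT = 23 K
ΔV = 1940 × 9.46×10⁻⁴ × 23 = 42.2 mL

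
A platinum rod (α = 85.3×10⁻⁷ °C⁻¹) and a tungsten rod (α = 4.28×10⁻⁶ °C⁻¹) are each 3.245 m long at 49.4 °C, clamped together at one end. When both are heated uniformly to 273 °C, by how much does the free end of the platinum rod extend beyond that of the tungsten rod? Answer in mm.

ΔT = 223.6 K
platinum: ΔL = 85.3×10⁻⁷ × 3.245 m × 223.6 = 6.1892×10⁻³ m = 6.1892 mm
tungsten: ΔL = 4.28×10⁻⁶ × 3.245 m × 223.6 = 3.1055×10⁻³ m = 3.1055 mm
difference = 6.1892 − 3.1055 = 3.0837 mm

3.08 mm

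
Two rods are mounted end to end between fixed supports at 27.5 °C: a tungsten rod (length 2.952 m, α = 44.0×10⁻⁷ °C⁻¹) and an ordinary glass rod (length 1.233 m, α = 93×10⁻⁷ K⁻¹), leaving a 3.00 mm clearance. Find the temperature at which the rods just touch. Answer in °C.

T = 150 °C

Gap closes when ΔL₁ + ΔL₂ = 3.00 mm = 3.00×10⁻³ m
(α₁L₁ + α₂L₂)ΔT = g
α₁L₁ + α₂L₂ = 44.0×10⁻⁷×2.952 + 93×10⁻⁷×1.233 = 2.44557×10⁻⁵ m/K
ΔT = 3.00×10⁻³ / 2.44557×10⁻⁵ = 122.67 K
T = 27.5 + 122.67 = 150.17 °C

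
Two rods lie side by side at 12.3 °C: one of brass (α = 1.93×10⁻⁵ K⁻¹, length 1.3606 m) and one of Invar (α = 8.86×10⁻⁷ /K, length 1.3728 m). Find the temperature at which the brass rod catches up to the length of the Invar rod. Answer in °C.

T = 499.5 °C

L₁(1 + α₁ΔT) = L₂(1 + α₂ΔT) ⇒ ΔT = (L₂ − L₁)/(α₁L₁ − α₂L₂)
L₂ − L₁ = 1.3728 − 1.3606 = 1.22×10⁻² m
α₁L₁ − α₂L₂ = 1.93×10⁻⁵×1.3606 − 8.86×10⁻⁷×1.3728 = 2.50432792×10⁻⁵ m/K
ΔT = 1.22×10⁻² / 2.50432792×10⁻⁵ = 487.157 K
T = 12.3 + 487.157 = 499.457 °C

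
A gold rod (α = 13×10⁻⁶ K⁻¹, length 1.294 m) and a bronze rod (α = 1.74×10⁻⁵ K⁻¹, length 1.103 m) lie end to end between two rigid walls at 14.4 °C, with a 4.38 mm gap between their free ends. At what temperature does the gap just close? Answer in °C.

α₁L₁ = 1.6822×10⁻⁵ m/K, α₂L₂ = 1.91922×10⁻⁵ m/K → total 3.60142×10⁻⁵ m/K
ΔT = g/(α₁L₁+α₂L₂) = 4.38×10⁻³ / 3.60142×10⁻⁵ = 121.62 K
T = 14.4 + 121.62 = 136.02 °C

T = 136 °C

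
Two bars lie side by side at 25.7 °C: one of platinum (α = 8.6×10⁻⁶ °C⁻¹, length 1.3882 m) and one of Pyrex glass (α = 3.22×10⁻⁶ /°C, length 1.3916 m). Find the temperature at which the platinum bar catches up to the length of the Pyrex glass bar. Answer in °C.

T = 481.6 °C

L₁(1 + α₁ΔT) = L₂(1 + α₂ΔT) ⇒ ΔT = (L₂ − L₁)/(α₁L₁ − α₂L₂)
L₂ − L₁ = 1.3916 − 1.3882 = 3.40×10⁻³ m
α₁L₁ − α₂L₂ = 8.6×10⁻⁶×1.3882 − 3.22×10⁻⁶×1.3916 = 7.457568×10⁻⁶ m/K
ΔT = 3.40×10⁻³ / 7.457568×10⁻⁶ = 455.913 K
T = 25.7 + 455.913 = 481.613 °C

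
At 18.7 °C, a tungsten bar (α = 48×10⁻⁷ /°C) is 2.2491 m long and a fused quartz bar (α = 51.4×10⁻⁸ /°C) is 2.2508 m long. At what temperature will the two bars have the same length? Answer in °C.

T = 195.1 °C

L₁(1 + α₁ΔT) = L₂(1 + α₂ΔT) ⇒ ΔT = (L₂ − L₁)/(α₁L₁ − α₂L₂)
L₂ − L₁ = 2.2508 − 2.2491 = 1.70×10⁻³ m
α₁L₁ − α₂L₂ = 48×10⁻⁷×2.2491 − 51.4×10⁻⁸×2.2508 = 9.6387688×10⁻⁶ m/K
ΔT = 1.70×10⁻³ / 9.6387688×10⁻⁶ = 176.371 K
T = 18.7 + 176.371 = 195.071 °C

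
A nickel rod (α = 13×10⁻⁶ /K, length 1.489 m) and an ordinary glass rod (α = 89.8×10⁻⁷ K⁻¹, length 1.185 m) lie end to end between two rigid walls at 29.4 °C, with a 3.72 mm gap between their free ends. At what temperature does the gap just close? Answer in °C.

Gap closes when ΔL₁ + ΔL₂ = 3.72 mm = 3.72×10⁻³ m
(α₁L₁ + α₂L₂)ΔT = g
α₁L₁ + α₂L₂ = 13×10⁻⁶×1.489 + 89.8×10⁻⁷×1.185 = 2.99983×10⁻⁵ m/K
ΔT = 3.72×10⁻³ / 2.99983×10⁻⁵ = 124.01 K
T = 29.4 + 124.01 = 153.41 °C

T = 153 °C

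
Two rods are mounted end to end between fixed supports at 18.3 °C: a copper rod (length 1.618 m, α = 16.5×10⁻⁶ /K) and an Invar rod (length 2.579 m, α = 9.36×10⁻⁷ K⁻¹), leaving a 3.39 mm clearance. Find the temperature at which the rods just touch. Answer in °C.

T = 135 °C

α₁L₁ = 2.6697×10⁻⁵ m/K, α₂L₂ = 2.413944×10⁻⁶ m/K → total 2.9110944×10⁻⁵ m/K
ΔT = g/(α₁L₁+α₂L₂) = 3.39×10⁻³ / 2.9110944×10⁻⁵ = 116.45 K
T = 18.3 + 116.45 = 134.75 °C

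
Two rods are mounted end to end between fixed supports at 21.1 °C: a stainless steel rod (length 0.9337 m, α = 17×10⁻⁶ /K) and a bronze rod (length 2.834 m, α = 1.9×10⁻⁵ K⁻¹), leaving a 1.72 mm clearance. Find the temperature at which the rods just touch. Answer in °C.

T = 45.8 °C

α₁L₁ = 1.58729×10⁻⁵ m/K, α₂L₂ = 5.3846×10⁻⁵ m/K → total 6.97189×10⁻⁵ m/K
ΔT = g/(α₁L₁+α₂L₂) = 1.72×10⁻³ / 6.97189×10⁻⁵ = 24.670 K
T = 21.1 + 24.670 = 45.770 °C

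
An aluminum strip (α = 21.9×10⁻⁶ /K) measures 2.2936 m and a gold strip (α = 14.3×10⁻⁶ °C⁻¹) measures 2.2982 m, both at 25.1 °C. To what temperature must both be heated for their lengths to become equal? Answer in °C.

T = 290.0 °C

L₁(1 + α₁ΔT) = L₂(1 + α₂ΔT) ⇒ ΔT = (L₂ − L₁)/(α₁L₁ − α₂L₂)
L₂ − L₁ = 2.2982 − 2.2936 = 4.60×10⁻³ m
α₁L₁ − α₂L₂ = 21.9×10⁻⁶×2.2936 − 14.3×10⁻⁶×2.2982 = 1.736558×10⁻⁵ m/K
ΔT = 4.60×10⁻³ / 1.736558×10⁻⁵ = 264.892 K
T = 25.1 + 264.892 = 289.992 °C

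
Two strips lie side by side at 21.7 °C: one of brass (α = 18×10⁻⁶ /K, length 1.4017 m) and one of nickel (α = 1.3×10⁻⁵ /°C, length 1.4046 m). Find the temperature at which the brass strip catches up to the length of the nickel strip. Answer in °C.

T = 437.7 °C

L₁(1 + α₁ΔT) = L₂(1 + α₂ΔT) ⇒ ΔT = (L₂ − L₁)/(α₁L₁ − α₂L₂)
L₂ − L₁ = 1.4046 − 1.4017 = 2.90×10⁻³ m
α₁L₁ − α₂L₂ = 18×10⁻⁶×1.4017 − 1.3×10⁻⁵×1.4046 = 6.9708×10⁻⁶ m/K
ΔT = 2.90×10⁻³ / 6.9708×10⁻⁶ = 416.021 K
T = 21.7 + 416.021 = 437.721 °C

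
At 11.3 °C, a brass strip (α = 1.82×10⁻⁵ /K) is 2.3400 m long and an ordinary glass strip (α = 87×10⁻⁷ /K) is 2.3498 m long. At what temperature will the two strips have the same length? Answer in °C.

Equal length when α₁L₁ΔT − α₂L₂ΔT = L₂ − L₁ = 9.80×10⁻³ m
α₁L₁ = 4.2588×10⁻⁵, α₂L₂ = 2.044326×10⁻⁵ → Δ(αL) = 2.214474×10⁻⁵ m/K
ΔT = 9.80×10⁻³ / 2.214474×10⁻⁵ = 442.543 K, so T = 11.3 + 442.543 = 453.843 °C

T = 453.8 °C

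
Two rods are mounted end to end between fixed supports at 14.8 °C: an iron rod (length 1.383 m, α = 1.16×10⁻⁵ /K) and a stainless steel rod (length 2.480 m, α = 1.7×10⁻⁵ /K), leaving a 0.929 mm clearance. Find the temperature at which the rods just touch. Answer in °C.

T = 30.8 °C

α₁L₁ = 1.60428×10⁻⁵ m/K, α₂L₂ = 4.216×10⁻⁵ m/K → total 5.82028×10⁻⁵ m/K
ΔT = g/(α₁L₁+α₂L₂) = 9.29×10⁻⁴ / 5.82028×10⁻⁵ = 15.961 K
T = 14.8 + 15.961 = 30.761 °C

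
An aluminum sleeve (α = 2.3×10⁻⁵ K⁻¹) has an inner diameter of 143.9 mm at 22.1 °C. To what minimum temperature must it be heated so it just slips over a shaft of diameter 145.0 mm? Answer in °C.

T = 354 °C

Required Δd = 145.0 − 143.9 = 1.1 mm
Δd = αd₀ΔT ⇒ ΔT = Δd/(αd₀) = 1.1 / (2.3×10⁻⁵ × 143.9) = 332.36 K
T_min = 22.1 + 332.36 = 354.46 °C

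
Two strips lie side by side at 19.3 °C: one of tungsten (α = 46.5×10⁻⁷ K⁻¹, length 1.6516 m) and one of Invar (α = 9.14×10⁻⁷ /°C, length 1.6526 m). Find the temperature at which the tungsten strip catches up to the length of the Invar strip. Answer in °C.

T = 181.4 °C

L₁(1 + α₁ΔT) = L₂(1 + α₂ΔT) ⇒ ΔT = (L₂ − L₁)/(α₁L₁ − α₂L₂)
L₂ − L₁ = 1.6526 − 1.6516 = 1.00×10⁻³ m
α₁L₁ − α₂L₂ = 46.5×10⁻⁷×1.6516 − 9.14×10⁻⁷×1.6526 = 6.1694636×10⁻⁶ m/K
ΔT = 1.00×10⁻³ / 6.1694636×10⁻⁶ = 162.089 K
T = 19.3 + 162.089 = 181.389 °C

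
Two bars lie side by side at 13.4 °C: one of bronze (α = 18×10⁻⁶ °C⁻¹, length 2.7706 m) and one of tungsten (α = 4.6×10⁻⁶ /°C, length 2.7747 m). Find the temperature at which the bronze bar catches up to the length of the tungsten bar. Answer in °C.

L₁(1 + α₁ΔT) = L₂(1 + α₂ΔT) ⇒ ΔT = (L₂ − L₁)/(α₁L₁ − α₂L₂)
L₂ − L₁ = 2.7747 − 2.7706 = 4.10×10⁻³ m
α₁L₁ − α₂L₂ = 18×10⁻⁶×2.7706 − 4.6×10⁻⁶×2.7747 = 3.710718×10⁻⁵ m/K
ΔT = 4.10×10⁻³ / 3.710718×10⁻⁵ = 110.491 K
T = 13.4 + 110.491 = 123.891 °C

T = 123.9 °C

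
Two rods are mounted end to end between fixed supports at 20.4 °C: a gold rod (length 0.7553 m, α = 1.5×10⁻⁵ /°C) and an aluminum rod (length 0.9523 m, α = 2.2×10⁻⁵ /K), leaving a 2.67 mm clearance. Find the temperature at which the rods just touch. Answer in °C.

T = 103 °C

α₁L₁ = 1.13295×10⁻⁵ m/K, α₂L₂ = 2.09506×10⁻⁵ m/K → total 3.22801×10⁻⁵ m/K
ΔT = g/(α₁L₁+α₂L₂) = 2.67×10⁻³ / 3.22801×10⁻⁵ = 82.71 K
T = 20.4 + 82.71 = 103.11 °C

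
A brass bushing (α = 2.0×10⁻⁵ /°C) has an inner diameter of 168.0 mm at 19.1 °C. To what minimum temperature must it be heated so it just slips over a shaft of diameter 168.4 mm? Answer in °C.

T = 138 °C

Required Δd = 168.4 − 168.0 = 0.4 mm
Δd = αd₀ΔT ⇒ ΔT = Δd/(αd₀) = 0.4 / (2.0×10⁻⁵ × 168.0) = 119.05 K
T_min = 19.1 + 119.05 = 138.15 °C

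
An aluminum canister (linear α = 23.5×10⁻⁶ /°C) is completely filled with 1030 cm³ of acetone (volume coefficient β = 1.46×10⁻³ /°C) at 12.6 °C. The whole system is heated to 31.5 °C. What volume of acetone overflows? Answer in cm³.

27.0 cm³

The canister also expands: β_container ≈ 3α = 7.05×10⁻⁵ /K
Net overflow = V₀(β_liq − 3α_cont)ΔT
β − 3α = 1.46×10⁻³ − 7.05×10⁻⁵ = 1.3895×10⁻³ /K; ΔT = 18.9 K
ΔV = 1030 × 1.3895×10⁻³ × 18.9 = 27.0 cm³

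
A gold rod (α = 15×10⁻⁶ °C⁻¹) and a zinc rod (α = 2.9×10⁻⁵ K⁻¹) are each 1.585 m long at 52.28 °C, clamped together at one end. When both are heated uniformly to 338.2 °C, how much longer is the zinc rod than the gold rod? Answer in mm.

6.34 mm

ΔT = 285.92 K
gold: ΔL = 15×10⁻⁶ × 1.585 m × 285.92 = 6.7977×10⁻³ m = 6.7977 mm
zinc: ΔL = 2.9×10⁻⁵ × 1.585 m × 285.92 = 1.3142×10⁻² m = 13.142 mm
difference = 13.142 − 6.7977 = 6.3443 mm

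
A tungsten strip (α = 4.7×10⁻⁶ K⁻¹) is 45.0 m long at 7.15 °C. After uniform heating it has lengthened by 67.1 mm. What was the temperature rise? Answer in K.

ΔT = 317 K

ΔL = αL₀ΔT ⇒ ΔT = ΔL / (αL₀)
ΔT = 67.1×10⁻³ m / (4.7×10⁻⁶ × 45.0 m) = 317.26 K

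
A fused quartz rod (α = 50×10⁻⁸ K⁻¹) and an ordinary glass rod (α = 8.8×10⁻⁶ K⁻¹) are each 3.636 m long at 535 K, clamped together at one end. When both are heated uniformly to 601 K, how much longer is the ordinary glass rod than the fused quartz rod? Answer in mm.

1.99 mm

ΔT = 66 K
fused quartz: ΔL = 50×10⁻⁸ × 3.636 m × 66 = 1.1999×10⁻⁴ m = 0.11999 mm
ordinary glass: ΔL = 8.8×10⁻⁶ × 3.636 m × 66 = 2.1118×10⁻³ m = 2.1118 mm
difference = 2.1118 − 0.11999 = 1.99181 mm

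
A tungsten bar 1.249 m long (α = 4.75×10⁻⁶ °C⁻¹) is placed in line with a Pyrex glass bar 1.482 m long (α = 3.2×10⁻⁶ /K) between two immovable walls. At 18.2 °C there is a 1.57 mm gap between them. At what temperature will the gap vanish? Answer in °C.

T = 165 °C

Gap closes when ΔL₁ + ΔL₂ = 1.57 mm = 1.57×10⁻³ m
(α₁L₁ + α₂L₂)ΔT = g
α₁L₁ + α₂L₂ = 4.75×10⁻⁶×1.249 + 3.2×10⁻⁶×1.482 = 1.067515×10⁻⁵ m/K
ΔT = 1.57×10⁻³ / 1.067515×10⁻⁵ = 147.07 K
T = 18.2 + 147.07 = 165.27 °C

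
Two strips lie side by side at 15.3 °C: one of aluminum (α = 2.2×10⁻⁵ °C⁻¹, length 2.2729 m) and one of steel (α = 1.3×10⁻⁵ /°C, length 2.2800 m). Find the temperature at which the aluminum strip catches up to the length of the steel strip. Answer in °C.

Equal length when α₁L₁ΔT − α₂L₂ΔT = L₂ − L₁ = 7.10×10⁻³ m
α₁L₁ = 5.00038×10⁻⁵, α₂L₂ = 2.964×10⁻⁵ → Δ(αL) = 2.03638×10⁻⁵ m/K
ΔT = 7.10×10⁻³ / 2.03638×10⁻⁵ = 348.658 K, so T = 15.3 + 348.658 = 363.958 °C

T = 364.0 °C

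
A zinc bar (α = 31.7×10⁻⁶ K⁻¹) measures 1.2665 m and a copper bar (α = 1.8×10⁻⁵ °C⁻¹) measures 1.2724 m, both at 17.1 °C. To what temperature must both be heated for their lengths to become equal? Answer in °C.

T = 359.2 °C

L₁(1 + α₁ΔT) = L₂(1 + α₂ΔT) ⇒ ΔT = (L₂ − L₁)/(α₁L₁ − α₂L₂)
L₂ − L₁ = 1.2724 − 1.2665 = 5.90×10⁻³ m
α₁L₁ − α₂L₂ = 31.7×10⁻⁶×1.2665 − 1.8×10⁻⁵×1.2724 = 1.724485×10⁻⁵ m/K
ΔT = 5.90×10⁻³ / 1.724485×10⁻⁵ = 342.131 K
T = 17.1 + 342.131 = 359.231 °C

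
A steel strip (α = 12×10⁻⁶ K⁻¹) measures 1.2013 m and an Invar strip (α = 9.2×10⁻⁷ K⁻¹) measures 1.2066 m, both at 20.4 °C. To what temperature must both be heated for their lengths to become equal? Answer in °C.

T = 418.7 °C

L₁(1 + α₁ΔT) = L₂(1 + α₂ΔT) ⇒ ΔT = (L₂ − L₁)/(α₁L₁ − α₂L₂)
L₂ − L₁ = 1.2066 − 1.2013 = 5.30×10⁻³ m
α₁L₁ − α₂L₂ = 12×10⁻⁶×1.2013 − 9.2×10⁻⁷×1.2066 = 1.3305528×10⁻⁵ m/K
ΔT = 5.30×10⁻³ / 1.3305528×10⁻⁵ = 398.331 K
T = 20.4 + 398.331 = 418.731 °C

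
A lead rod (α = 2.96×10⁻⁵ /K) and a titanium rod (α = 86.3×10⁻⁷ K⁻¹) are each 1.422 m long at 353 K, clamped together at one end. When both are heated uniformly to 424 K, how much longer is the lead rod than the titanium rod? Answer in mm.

ΔT = 71 K
lead: ΔL = 2.96×10⁻⁵ × 1.422 m × 71 = 2.9885×10⁻³ m = 2.9885 mm
titanium: ΔL = 86.3×10⁻⁷ × 1.422 m × 71 = 8.7130×10⁻⁴ m = 0.87130 mm
difference = 2.9885 − 0.87130 = 2.1172 mm

2.12 mm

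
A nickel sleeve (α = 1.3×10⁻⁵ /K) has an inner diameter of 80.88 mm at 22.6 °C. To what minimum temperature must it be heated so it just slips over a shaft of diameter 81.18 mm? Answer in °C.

Required Δd = 81.18 − 80.88 = 0.30 mm
Δd = αd₀ΔT ⇒ ΔT = Δd/(αd₀) = 0.30 / (1.3×10⁻⁵ × 80.88) = 285.32 K
T_min = 22.6 + 285.32 = 307.92 °C

T = 308 °C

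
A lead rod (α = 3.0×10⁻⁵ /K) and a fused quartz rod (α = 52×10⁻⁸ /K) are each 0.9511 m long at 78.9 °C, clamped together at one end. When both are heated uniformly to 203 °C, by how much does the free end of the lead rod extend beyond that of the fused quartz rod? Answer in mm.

ΔT = 124.1 K
lead: ΔL = 3.0×10⁻⁵ × 0.9511 m × 124.1 = 3.5409×10⁻³ m = 3.5409 mm
fused quartz: ΔL = 52×10⁻⁸ × 0.9511 m × 124.1 = 6.1376×10⁻⁵ m = 0.061376 mm
difference = 3.5409 − 0.061376 = 3.479524 mm

3.48 mm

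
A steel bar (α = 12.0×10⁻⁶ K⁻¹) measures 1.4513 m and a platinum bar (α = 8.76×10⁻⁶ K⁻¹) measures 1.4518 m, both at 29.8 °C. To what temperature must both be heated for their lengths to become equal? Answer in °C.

L₁(1 + α₁ΔT) = L₂(1 + α₂ΔT) ⇒ ΔT = (L₂ − L₁)/(α₁L₁ − α₂L₂)
L₂ − L₁ = 1.4518 − 1.4513 = 5.00×10⁻⁴ m
α₁L₁ − α₂L₂ = 12.0×10⁻⁶×1.4513 − 8.76×10⁻⁶×1.4518 = 4.697832×10⁻⁶ m/K
ΔT = 5.00×10⁻⁴ / 4.697832×10⁻⁶ = 106.432 K
T = 29.8 + 106.432 = 136.232 °C

T = 136.2 °C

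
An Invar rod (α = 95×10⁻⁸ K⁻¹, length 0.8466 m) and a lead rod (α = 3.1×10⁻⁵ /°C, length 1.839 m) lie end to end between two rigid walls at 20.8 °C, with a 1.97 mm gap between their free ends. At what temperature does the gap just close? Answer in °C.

α₁L₁ = 8.0427×10⁻⁷ m/K, α₂L₂ = 5.7009×10⁻⁵ m/K → total 5.781327×10⁻⁵ m/K
ΔT = g/(α₁L₁+α₂L₂) = 1.97×10⁻³ / 5.781327×10⁻⁵ = 34.075 K
T = 20.8 + 34.075 = 54.875 °C

T = 54.9 °C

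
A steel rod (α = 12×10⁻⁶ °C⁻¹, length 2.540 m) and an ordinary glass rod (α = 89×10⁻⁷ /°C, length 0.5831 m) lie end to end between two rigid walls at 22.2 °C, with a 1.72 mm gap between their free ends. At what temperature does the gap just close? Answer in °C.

T = 70.4 °C

Gap closes when ΔL₁ + ΔL₂ = 1.72 mm = 1.72×10⁻³ m
(α₁L₁ + α₂L₂)ΔT = g
α₁L₁ + α₂L₂ = 12×10⁻⁶×2.540 + 89×10⁻⁷×0.5831 = 3.566959×10⁻⁵ m/K
ΔT = 1.72×10⁻³ / 3.566959×10⁻⁵ = 48.220 K
T = 22.2 + 48.220 = 70.420 °C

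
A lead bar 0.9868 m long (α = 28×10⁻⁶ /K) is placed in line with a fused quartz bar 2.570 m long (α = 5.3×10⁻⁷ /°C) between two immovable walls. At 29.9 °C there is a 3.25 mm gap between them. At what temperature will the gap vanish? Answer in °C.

α₁L₁ = 2.76304×10⁻⁵ m/K, α₂L₂ = 1.3621×10⁻⁶ m/K → total 2.89925×10⁻⁵ m/K
ΔT = g/(α₁L₁+α₂L₂) = 3.25×10⁻³ / 2.89925×10⁻⁵ = 112.10 K
T = 29.9 + 112.10 = 142.00 °C

T = 142 °C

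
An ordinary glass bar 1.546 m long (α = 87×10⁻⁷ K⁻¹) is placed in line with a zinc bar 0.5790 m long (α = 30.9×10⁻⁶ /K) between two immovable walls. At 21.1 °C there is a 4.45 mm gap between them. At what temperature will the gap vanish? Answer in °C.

T = 163 °C

α₁L₁ = 1.34502×10⁻⁵ m/K, α₂L₂ = 1.78911×10⁻⁵ m/K → total 3.13413×10⁻⁵ m/K
ΔT = g/(α₁L₁+α₂L₂) = 4.45×10⁻³ / 3.13413×10⁻⁵ = 141.99 K
T = 21.1 + 141.99 = 163.09 °C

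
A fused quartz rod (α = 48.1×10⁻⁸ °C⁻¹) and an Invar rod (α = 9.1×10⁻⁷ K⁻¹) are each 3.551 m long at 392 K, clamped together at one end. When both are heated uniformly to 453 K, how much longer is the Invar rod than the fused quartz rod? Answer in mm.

0.0929 mm

ΔT = 61 K
fused quartz: ΔL = 48.1×10⁻⁸ × 3.551 m × 61 = 1.0419×10⁻⁴ m = 0.10419 mm
Invar: ΔL = 9.1×10⁻⁷ × 3.551 m × 61 = 1.9712×10⁻⁴ m = 0.19712 mm
difference = 0.19712 − 0.10419 = 0.09293 mm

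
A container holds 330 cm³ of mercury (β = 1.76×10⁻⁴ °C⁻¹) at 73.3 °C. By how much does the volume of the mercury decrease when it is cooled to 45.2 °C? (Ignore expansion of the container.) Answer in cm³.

ΔV = 1.63 cm³

|ΔT| = |45.2 − 73.3| = 28.1 K
ΔV = βV₀ΔT = (1.76×10⁻⁴)(330)(28.1) = 1.63 cm³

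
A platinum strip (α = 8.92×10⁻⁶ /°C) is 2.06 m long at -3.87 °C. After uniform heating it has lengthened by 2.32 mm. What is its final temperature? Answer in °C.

T = 122 °C

ΔL = αL₀ΔT ⇒ ΔT = ΔL / (αL₀)
ΔT = 2.32×10⁻³ m / (8.92×10⁻⁶ × 2.06 m) = 126.26 K
T = -3.87 + 126.26 = 122.39 °C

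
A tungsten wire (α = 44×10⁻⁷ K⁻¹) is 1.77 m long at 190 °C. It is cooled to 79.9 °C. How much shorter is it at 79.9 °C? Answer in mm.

ΔL = 0.857 mm

|ΔT| = |79.9 − 190| = 110.1 K
ΔL = αL₀ΔT = (44×10⁻⁷)(1.77)(110.1) = 8.57×10⁻⁴ m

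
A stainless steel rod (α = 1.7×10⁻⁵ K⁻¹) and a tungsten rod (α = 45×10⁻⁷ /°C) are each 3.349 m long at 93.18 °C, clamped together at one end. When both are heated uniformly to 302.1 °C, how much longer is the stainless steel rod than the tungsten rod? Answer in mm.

8.75 mm

ΔT = 208.92 K
stainless steel: ΔL = 1.7×10⁻⁵ × 3.349 m × 208.92 = 1.1894×10⁻² m = 11.894 mm
tungsten: ΔL = 45×10⁻⁷ × 3.349 m × 208.92 = 3.1485×10⁻³ m = 3.1485 mm
difference = 11.894 − 3.1485 = 8.7455 mm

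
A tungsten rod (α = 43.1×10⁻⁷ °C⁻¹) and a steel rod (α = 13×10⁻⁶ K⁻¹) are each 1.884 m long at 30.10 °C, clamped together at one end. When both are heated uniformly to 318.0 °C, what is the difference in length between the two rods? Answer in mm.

ΔT = 287.90 K
tungsten: ΔL = 43.1×10⁻⁷ × 1.884 m × 287.90 = 2.3378×10⁻³ m = 2.3378 mm
steel: ΔL = 13×10⁻⁶ × 1.884 m × 287.90 = 7.0512×10⁻³ m = 7.0512 mm
difference = 7.0512 − 2.3378 = 4.7134 mm

4.71 mm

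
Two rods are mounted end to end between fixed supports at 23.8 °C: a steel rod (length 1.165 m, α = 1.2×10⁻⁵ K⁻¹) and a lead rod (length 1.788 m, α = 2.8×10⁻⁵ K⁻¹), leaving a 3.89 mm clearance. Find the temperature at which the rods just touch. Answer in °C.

T = 84.5 °C

Gap closes when ΔL₁ + ΔL₂ = 3.89 mm = 3.89×10⁻³ m
(α₁L₁ + α₂L₂)ΔT = g
α₁L₁ + α₂L₂ = 1.2×10⁻⁵×1.165 + 2.8×10⁻⁵×1.788 = 6.4044×10⁻⁵ m/K
ΔT = 3.89×10⁻³ / 6.4044×10⁻⁵ = 60.739 K
T = 23.8 + 60.739 = 84.539 °C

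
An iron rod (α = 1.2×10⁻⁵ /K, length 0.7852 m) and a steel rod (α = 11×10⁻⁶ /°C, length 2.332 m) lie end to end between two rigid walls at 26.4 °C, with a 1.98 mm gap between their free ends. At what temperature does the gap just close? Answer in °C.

T = 82.9 °C

Gap closes when ΔL₁ + ΔL₂ = 1.98 mm = 1.98×10⁻³ m
(α₁L₁ + α₂L₂)ΔT = g
α₁L₁ + α₂L₂ = 1.2×10⁻⁵×0.7852 + 11×10⁻⁶×2.332 = 3.50744×10⁻⁵ m/K
ΔT = 1.98×10⁻³ / 3.50744×10⁻⁵ = 56.451 K
T = 26.4 + 56.451 = 82.851 °C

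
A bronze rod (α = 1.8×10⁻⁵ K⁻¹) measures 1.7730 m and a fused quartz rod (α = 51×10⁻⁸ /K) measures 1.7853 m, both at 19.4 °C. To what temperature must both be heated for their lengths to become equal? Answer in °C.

T = 416.1 °C

L₁(1 + α₁ΔT) = L₂(1 + α₂ΔT) ⇒ ΔT = (L₂ − L₁)/(α₁L₁ − α₂L₂)
L₂ − L₁ = 1.7853 − 1.7730 = 1.23×10⁻² m
α₁L₁ − α₂L₂ = 1.8×10⁻⁵×1.7730 − 51×10⁻⁸×1.7853 = 3.1003497×10⁻⁵ m/K
ΔT = 1.23×10⁻² / 3.1003497×10⁻⁵ = 396.729 K
T = 19.4 + 396.729 = 416.129 °C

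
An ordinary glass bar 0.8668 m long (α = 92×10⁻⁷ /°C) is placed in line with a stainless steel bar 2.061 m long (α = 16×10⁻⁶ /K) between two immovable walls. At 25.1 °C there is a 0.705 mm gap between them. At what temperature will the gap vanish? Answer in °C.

α₁L₁ = 7.97456×10⁻⁶ m/K, α₂L₂ = 3.2976×10⁻⁵ m/K → total 4.095056×10⁻⁵ m/K
ΔT = g/(α₁L₁+α₂L₂) = 7.05×10⁻⁴ / 4.095056×10⁻⁵ = 17.216 K
T = 25.1 + 17.216 = 42.316 °C

T = 42.3 °C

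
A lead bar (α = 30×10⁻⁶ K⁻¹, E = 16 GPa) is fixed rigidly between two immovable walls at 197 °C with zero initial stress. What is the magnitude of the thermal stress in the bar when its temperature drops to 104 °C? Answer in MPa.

σ = 44.6 MPa

Fully constrained: the free strain ε = αΔT is blocked, so σ = Eε = EαΔT.
|ΔT| = 93 K
σ = 16.0×10⁹ × 30×10⁻⁶ × 93 = 4.46×10⁷ Pa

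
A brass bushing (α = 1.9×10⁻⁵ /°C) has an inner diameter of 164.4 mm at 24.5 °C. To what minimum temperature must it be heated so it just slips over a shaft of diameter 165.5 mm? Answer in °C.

T = 377 °C

Required Δd = 165.5 − 164.4 = 1.1 mm
Δd = αd₀ΔT ⇒ ΔT = Δd/(αd₀) = 1.1 / (1.9×10⁻⁵ × 164.4) = 352.16 K
T_min = 24.5 + 352.16 = 376.66 °C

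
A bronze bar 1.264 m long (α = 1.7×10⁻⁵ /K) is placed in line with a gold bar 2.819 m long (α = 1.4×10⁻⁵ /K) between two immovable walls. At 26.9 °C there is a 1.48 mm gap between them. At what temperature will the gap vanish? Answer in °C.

α₁L₁ = 2.1488×10⁻⁵ m/K, α₂L₂ = 3.9466×10⁻⁵ m/K → total 6.0954×10⁻⁵ m/K
ΔT = g/(α₁L₁+α₂L₂) = 1.48×10⁻³ / 6.0954×10⁻⁵ = 24.281 K
T = 26.9 + 24.281 = 51.181 °C

T = 51.2 °C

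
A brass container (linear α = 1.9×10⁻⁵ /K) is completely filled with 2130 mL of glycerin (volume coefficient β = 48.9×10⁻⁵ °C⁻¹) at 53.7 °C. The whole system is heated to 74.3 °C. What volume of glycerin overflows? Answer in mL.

The container also expands: β_container ≈ 3α = 5.7×10⁻⁵ /K
Net overflow = V₀(β_liq − 3α_cont)ΔT
β − 3α = 4.89×10⁻⁴ − 5.7×10⁻⁵ = 4.32×10⁻⁴ /K; ΔT = 20.6 K
ΔV = 2130 × 4.32×10⁻⁴ × 20.6 = 19.0 mL

19.0 mL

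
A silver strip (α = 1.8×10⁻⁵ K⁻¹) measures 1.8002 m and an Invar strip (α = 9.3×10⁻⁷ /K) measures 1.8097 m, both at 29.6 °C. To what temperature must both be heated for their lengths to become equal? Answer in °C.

L₁(1 + α₁ΔT) = L₂(1 + α₂ΔT) ⇒ ΔT = (L₂ − L₁)/(α₁L₁ − α₂L₂)
L₂ − L₁ = 1.8097 − 1.8002 = 9.50×10⁻³ m
α₁L₁ − α₂L₂ = 1.8×10⁻⁵×1.8002 − 9.3×10⁻⁷×1.8097 = 3.0720579×10⁻⁵ m/K
ΔT = 9.50×10⁻³ / 3.0720579×10⁻⁵ = 309.239 K
T = 29.6 + 309.239 = 338.839 °C

T = 338.8 °C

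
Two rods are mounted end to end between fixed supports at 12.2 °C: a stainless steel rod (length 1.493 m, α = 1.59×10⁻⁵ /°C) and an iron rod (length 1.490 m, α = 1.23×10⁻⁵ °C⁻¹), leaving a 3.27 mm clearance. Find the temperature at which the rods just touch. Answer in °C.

Gap closes when ΔL₁ + ΔL₂ = 3.27 mm = 3.27×10⁻³ m
(α₁L₁ + α₂L₂)ΔT = g
α₁L₁ + α₂L₂ = 1.59×10⁻⁵×1.493 + 1.23×10⁻⁵×1.490 = 4.20657×10⁻⁵ m/K
ΔT = 3.27×10⁻³ / 4.20657×10⁻⁵ = 77.736 K
T = 12.2 + 77.736 = 89.936 °C

T = 89.9 °C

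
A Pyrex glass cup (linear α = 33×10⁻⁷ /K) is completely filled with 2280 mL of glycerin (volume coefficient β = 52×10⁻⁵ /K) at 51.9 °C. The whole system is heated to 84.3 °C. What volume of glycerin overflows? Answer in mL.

37.7 mL

The cup also expands: β_container ≈ 3α = 9.9×10⁻⁶ /K
Net overflow = V₀(β_liq − 3α_cont)ΔT
β − 3α = 5.20×10⁻⁴ − 9.9×10⁻⁶ = 5.101×10⁻⁴ /K; ΔT = 32.4 K
ΔV = 2280 × 5.101×10⁻⁴ × 32.4 = 37.7 mL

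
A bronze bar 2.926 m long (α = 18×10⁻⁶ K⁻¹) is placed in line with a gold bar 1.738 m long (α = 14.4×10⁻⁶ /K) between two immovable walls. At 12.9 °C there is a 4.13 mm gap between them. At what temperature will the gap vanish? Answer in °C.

T = 66.1 °C

Gap closes when ΔL₁ + ΔL₂ = 4.13 mm = 4.13×10⁻³ m
(α₁L₁ + α₂L₂)ΔT = g
α₁L₁ + α₂L₂ = 18×10⁻⁶×2.926 + 14.4×10⁻⁶×1.738 = 7.76952×10⁻⁵ m/K
ΔT = 4.13×10⁻³ / 7.76952×10⁻⁵ = 53.156 K
T = 12.9 + 53.156 = 66.056 °C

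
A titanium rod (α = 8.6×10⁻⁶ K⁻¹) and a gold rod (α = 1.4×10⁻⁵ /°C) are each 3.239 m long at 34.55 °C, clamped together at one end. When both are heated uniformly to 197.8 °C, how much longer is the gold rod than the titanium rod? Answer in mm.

2.86 mm

ΔT = 163.25 K
titanium: ΔL = 8.6×10⁻⁶ × 3.239 m × 163.25 = 4.5474×10⁻³ m = 4.5474 mm
gold: ΔL = 1.4×10⁻⁵ × 3.239 m × 163.25 = 7.4027×10⁻³ m = 7.4027 mm
difference = 7.4027 − 4.5474 = 2.8553 mm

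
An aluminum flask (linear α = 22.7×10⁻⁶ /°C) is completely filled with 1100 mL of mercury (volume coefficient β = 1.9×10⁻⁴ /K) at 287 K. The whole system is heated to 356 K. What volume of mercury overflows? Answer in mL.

9.25 mL

The flask also expands: β_container ≈ 3α = 6.81×10⁻⁵ /K
Net overflow = V₀(β_liq − 3α_cont)ΔT
β − 3α = 1.90×10⁻⁴ − 6.81×10⁻⁵ = 1.219×10⁻⁴ /K; ΔT = 69 K
ΔV = 1100 × 1.219×10⁻⁴ × 69 = 9.25 mL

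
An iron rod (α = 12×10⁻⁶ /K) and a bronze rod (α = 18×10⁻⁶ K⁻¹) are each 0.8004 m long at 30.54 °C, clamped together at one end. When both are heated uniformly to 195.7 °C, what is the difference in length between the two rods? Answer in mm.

0.793 mm

ΔT = 165.16 K
iron: ΔL = 12×10⁻⁶ × 0.8004 m × 165.16 = 1.5863×10⁻³ m = 1.5863 mm
bronze: ΔL = 18×10⁻⁶ × 0.8004 m × 165.16 = 2.3795×10⁻³ m = 2.3795 mm
difference = 2.3795 − 1.5863 = 0.7932 mm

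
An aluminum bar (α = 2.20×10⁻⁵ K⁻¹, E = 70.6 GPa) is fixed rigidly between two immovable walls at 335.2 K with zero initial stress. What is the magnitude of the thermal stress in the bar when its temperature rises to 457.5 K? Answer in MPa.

σ = 190 MPa

Fully constrained: the free strain ε = αΔT is blocked, so σ = Eε = EαΔT.
|ΔT| = 122.3 K
σ = 70.6×10⁹ × 2.20×10⁻⁵ × 122.3 = 1.90×10⁸ Pa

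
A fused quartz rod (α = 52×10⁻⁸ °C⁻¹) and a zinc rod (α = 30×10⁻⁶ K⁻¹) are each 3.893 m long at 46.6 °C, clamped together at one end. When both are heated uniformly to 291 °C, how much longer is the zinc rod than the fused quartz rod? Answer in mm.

ΔT = 244.4 K
fused quartz: ΔL = 52×10⁻⁸ × 3.893 m × 244.4 = 4.9475×10⁻⁴ m = 0.49475 mm
zinc: ΔL = 30×10⁻⁶ × 3.893 m × 244.4 = 2.8543×10⁻² m = 28.543 mm
difference = 28.543 − 0.49475 = 28.04825 mm

28.0 mm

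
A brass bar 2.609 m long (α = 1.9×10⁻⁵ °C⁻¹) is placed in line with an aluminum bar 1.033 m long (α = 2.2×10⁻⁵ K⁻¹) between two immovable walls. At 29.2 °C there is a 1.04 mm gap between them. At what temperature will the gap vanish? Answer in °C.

α₁L₁ = 4.9571×10⁻⁵ m/K, α₂L₂ = 2.2726×10⁻⁵ m/K → total 7.2297×10⁻⁵ m/K
ΔT = g/(α₁L₁+α₂L₂) = 1.04×10⁻³ / 7.2297×10⁻⁵ = 14.385 K
T = 29.2 + 14.385 = 43.585 °C

T = 43.6 °C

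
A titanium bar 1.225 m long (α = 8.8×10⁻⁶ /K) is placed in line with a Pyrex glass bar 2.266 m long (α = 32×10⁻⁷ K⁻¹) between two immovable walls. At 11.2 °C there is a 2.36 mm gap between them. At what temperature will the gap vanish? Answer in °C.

Gap closes when ΔL₁ + ΔL₂ = 2.36 mm = 2.36×10⁻³ m
(α₁L₁ + α₂L₂)ΔT = g
α₁L₁ + α₂L₂ = 8.8×10⁻⁶×1.225 + 32×10⁻⁷×2.266 = 1.80312×10⁻⁵ m/K
ΔT = 2.36×10⁻³ / 1.80312×10⁻⁵ = 130.88 K
T = 11.2 + 130.88 = 142.08 °C

T = 142 °C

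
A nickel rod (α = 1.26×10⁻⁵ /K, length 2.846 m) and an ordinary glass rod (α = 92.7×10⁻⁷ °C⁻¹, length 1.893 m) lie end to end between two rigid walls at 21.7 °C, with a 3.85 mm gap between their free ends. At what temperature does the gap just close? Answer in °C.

T = 93.8 °C

Gap closes when ΔL₁ + ΔL₂ = 3.85 mm = 3.85×10⁻³ m
(α₁L₁ + α₂L₂)ΔT = g
α₁L₁ + α₂L₂ = 1.26×10⁻⁵×2.846 + 92.7×10⁻⁷×1.893 = 5.340771×10⁻⁵ m/K
ΔT = 3.85×10⁻³ / 5.340771×10⁻⁵ = 72.087 K
T = 21.7 + 72.087 = 93.787 °C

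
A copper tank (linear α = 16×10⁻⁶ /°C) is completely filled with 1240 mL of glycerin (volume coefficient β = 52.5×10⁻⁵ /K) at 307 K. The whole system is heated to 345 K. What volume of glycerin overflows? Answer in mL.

The tank also expands: β_container ≈ 3α = 4.8×10⁻⁵ /K
Net overflow = V₀(β_liq − 3α_cont)ΔT
β − 3α = 5.25×10⁻⁴ − 4.8×10⁻⁵ = 4.77×10⁻⁴ /K; ΔT = 38 K
ΔV = 1240 × 4.77×10⁻⁴ × 38 = 22.5 mL

22.5 mL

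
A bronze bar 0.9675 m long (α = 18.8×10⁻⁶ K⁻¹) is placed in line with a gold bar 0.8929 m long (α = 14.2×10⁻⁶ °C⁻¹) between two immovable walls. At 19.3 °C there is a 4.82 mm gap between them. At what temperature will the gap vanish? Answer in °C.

α₁L₁ = 1.8189×10⁻⁵ m/K, α₂L₂ = 1.267918×10⁻⁵ m/K → total 3.086818×10⁻⁵ m/K
ΔT = g/(α₁L₁+α₂L₂) = 4.82×10⁻³ / 3.086818×10⁻⁵ = 156.15 K
T = 19.3 + 156.15 = 175.45 °C

T = 175 °C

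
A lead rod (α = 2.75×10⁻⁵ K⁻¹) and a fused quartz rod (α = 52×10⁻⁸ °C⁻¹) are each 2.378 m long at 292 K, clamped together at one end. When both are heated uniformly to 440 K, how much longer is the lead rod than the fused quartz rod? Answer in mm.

ΔT = 148 K
lead: ΔL = 2.75×10⁻⁵ × 2.378 m × 148 = 9.6785×10⁻³ m = 9.6785 mm
fused quartz: ΔL = 52×10⁻⁸ × 2.378 m × 148 = 1.8301×10⁻⁴ m = 0.18301 mm
difference = 9.6785 − 0.18301 = 9.49549 mm

9.50 mm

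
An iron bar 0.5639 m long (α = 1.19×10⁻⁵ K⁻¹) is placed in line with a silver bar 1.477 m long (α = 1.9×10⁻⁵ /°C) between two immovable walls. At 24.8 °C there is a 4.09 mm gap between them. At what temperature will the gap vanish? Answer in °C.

Gap closes when ΔL₁ + ΔL₂ = 4.09 mm = 4.09×10⁻³ m
(α₁L₁ + α₂L₂)ΔT = g
α₁L₁ + α₂L₂ = 1.19×10⁻⁵×0.5639 + 1.9×10⁻⁵×1.477 = 3.477341×10⁻⁵ m/K
ΔT = 4.09×10⁻³ / 3.477341×10⁻⁵ = 117.62 K
T = 24.8 + 117.62 = 142.42 °C

T = 142 °C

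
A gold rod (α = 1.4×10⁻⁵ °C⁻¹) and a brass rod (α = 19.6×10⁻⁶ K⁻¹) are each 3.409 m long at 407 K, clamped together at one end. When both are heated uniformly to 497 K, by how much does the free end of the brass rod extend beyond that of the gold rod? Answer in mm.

1.72 mm

ΔT = 90 K
gold: ΔL = 1.4×10⁻⁵ × 3.409 m × 90 = 4.2953×10⁻³ m = 4.2953 mm
brass: ΔL = 19.6×10⁻⁶ × 3.409 m × 90 = 6.0135×10⁻³ m = 6.0135 mm
difference = 6.0135 − 4.2953 = 1.7182 mm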